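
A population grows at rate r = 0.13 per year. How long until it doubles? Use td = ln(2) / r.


td = ln(2) / 0.13 = 0.693147 / 0.13 = 5.33190 ≈ 5.3 years

5.3 years


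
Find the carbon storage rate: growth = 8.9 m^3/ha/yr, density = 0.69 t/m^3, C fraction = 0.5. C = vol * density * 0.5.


C = 8.9 * 0.69 * 0.5 = 3.0705 ≈ 3.07 t C/ha/yr

3.07 t C/ha/yr


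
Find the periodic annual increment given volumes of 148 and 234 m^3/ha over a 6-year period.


PAI = (V2 - V1) / period = (234 - 148) / 6 = 86 / 6 = 14.3333 ≈ 14.33 m^3/ha/yr

14.33 m^3/ha/yr


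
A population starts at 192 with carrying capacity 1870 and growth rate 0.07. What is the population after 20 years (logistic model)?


(K - N0)/N0 = (1870 - 192)/192 = 1678/192 = 8.73958
r*t = 0.07 * 20 = 1.4; exp(-1.4) = 0.246597
8.73958 * 0.246597 = 2.15515
1 + 2.15515 = 3.15515
N = 1870 / 3.15515 = 592.682 ≈ 593

593


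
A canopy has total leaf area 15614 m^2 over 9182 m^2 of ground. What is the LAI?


LAI = 15614 / 9182 = 1.7005 ≈ 1.70

1.70


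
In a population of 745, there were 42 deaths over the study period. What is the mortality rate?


Mortality rate = 42 / 745 = 0.056376 ≈ 0.0564

0.0564


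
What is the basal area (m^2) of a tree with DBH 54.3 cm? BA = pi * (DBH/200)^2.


D/200 = 54.3/200 = 0.2715 m
(D/200)^2 = 0.2715^2 = 0.07371225
BA = 3.141593 * 0.07371225 = 0.231574 ≈ 0.2316 m^2

0.2316 m^2


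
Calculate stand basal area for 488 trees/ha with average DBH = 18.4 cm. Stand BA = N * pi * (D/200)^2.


(D/200)^2 = (18.4/200)^2 = 0.092^2 = 0.008464
Individual BA = 3.141593 * 0.008464 = 0.0265904 m^2
Stand BA = 488 * 0.0265904 = 12.9761 ≈ 12.98 m^2/ha

12.98 m^2/ha


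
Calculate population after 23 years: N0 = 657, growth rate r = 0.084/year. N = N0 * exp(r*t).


r*t = 0.084 * 23 = 1.932
exp(1.932) = 6.90330
N = 657 * 6.90330 = 4535.47 ≈ 4535

4535


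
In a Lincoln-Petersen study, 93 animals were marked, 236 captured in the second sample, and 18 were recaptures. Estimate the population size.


N = M * C / R = 93 * 236 / 18 = 21948 / 18 = 1219.33 ≈ 1219

1219 individuals


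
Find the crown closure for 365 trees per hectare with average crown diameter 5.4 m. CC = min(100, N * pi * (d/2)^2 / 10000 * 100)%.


(d/2)^2 = (5.4/2)^2 = 2.7^2 = 7.29
Crown area = 3.141593 * 7.29 = 22.9022 m^2
N * area / 10000 * 100 = 365 * 22.9022 / 10000 * 100 = 83.5930
CC = min(100, 83.5930) = 83.5930 ≈ 83.6%

83.6%


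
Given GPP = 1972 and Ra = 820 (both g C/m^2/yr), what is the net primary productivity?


NPP = GPP - Ra = 1972 - 820 = 1152 g C/m^2/yr

1152 g C/m^2/yr


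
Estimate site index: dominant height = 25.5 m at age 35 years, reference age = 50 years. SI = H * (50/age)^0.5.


50/35 = 1.42857
(1.42857)^0.5 = 1.19523
SI = 25.5 * 1.19523 = 30.4784 ≈ 30.5 m

30.5 m


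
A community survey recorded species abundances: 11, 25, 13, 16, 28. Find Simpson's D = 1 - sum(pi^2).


Total N = 11 + 25 + 13 + 16 + 28 = 93
Per-species terms:
  p = 11/93 = 0.118280; p^2 = 0.118280^2 = 0.013990
  p = 25/93 = 0.268817; p^2 = 0.268817^2 = 0.072263
  p = 13/93 = 0.139785; p^2 = 0.139785^2 = 0.019540
  p = 16/93 = 0.172043; p^2 = 0.172043^2 = 0.029599
  p = 28/93 = 0.301075; p^2 = 0.301075^2 = 0.090646
sum(p^2) = 0.013990 + 0.072263 + 0.019540 + 0.029599 + 0.090646 = 0.226038
D = 1 - 0.226038 = 0.773962 ≈ 0.7740

0.7740


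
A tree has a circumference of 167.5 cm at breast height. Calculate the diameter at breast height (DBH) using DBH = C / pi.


DBH = C / pi = 167.5 / 3.141593 = 53.3169 ≈ 53.32 cm

53.32 cm


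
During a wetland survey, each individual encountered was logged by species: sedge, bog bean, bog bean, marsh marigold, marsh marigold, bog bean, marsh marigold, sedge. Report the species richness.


Total individuals logged = 8
Distinct species (count of individuals): sedge (2), bog bean (3), marsh marigold (3)
Species richness = number of distinct species = 3

3


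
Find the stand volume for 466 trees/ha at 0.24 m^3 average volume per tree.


V_stand = 466 * 0.24 = 111.84 ≈ 111.8 m^3/ha

111.8 m^3/ha


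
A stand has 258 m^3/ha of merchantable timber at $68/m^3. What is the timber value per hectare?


Value = 258 * 68 = $17544/ha

$17544/ha


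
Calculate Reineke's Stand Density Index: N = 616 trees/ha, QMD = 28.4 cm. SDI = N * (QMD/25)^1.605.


QMD/25 = 28.4/25 = 1.136
(1.136)^1.605 = exp(1.605 * ln(1.136)) = exp(1.605 * 0.127513) = exp(0.204658) = 1.22711
SDI = 616 * 1.22711 = 755.900 ≈ 756

756


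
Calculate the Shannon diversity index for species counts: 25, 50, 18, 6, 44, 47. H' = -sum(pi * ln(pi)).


Total N = 25 + 50 + 18 + 6 + 44 + 47 = 190
Per-species terms:
  p = 25/190 = 0.131579; ln(p) = -2.028148; p*ln(p) = 0.131579 * (-2.028148) = -0.266862
  p = 50/190 = 0.263158; ln(p) = -1.335001; p*ln(p) = 0.263158 * (-1.335001) = -0.351316
  p = 18/190 = 0.094737; ln(p) = -2.356651; p*ln(p) = 0.094737 * (-2.356651) = -0.223262
  p = 6/190 = 0.031579; ln(p) = -3.455263; p*ln(p) = 0.031579 * (-3.455263) = -0.109114
  p = 44/190 = 0.231579; ln(p) = -1.462834; p*ln(p) = 0.231579 * (-1.462834) = -0.338762
  p = 47/190 = 0.247368; ln(p) = -1.396878; p*ln(p) = 0.247368 * (-1.396878) = -0.345543
sum(p*ln(p)) = (-0.266862) + (-0.351316) + (-0.223262) + (-0.109114) + (-0.338762) + (-0.345543) = -1.634859
H' = -(-1.634859) = 1.634859 ≈ 1.6349

1.6349


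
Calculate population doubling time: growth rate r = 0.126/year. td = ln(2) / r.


td = ln(2) / 0.126 = 0.693147 / 0.126 = 5.50117 ≈ 5.5 years

5.5 years


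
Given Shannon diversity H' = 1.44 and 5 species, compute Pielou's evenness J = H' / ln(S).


ln(5) = 1.60944
J = H' / ln(S) = 1.44 / 1.60944 = 0.894721 ≈ 0.8947

0.8947


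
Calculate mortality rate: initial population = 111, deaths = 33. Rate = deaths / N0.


Mortality rate = 33 / 111 = 0.297297 ≈ 0.2973

0.2973


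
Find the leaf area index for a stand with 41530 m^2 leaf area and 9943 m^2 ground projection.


LAI = 41530 / 9943 = 4.1768 ≈ 4.18

4.18


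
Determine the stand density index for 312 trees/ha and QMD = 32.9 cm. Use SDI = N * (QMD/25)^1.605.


QMD/25 = 32.9/25 = 1.316
(1.316)^1.605 = exp(1.605 * ln(1.316)) = exp(1.605 * 0.274597) = exp(0.440728) = 1.55384
SDI = 312 * 1.55384 = 484.798 ≈ 485

485


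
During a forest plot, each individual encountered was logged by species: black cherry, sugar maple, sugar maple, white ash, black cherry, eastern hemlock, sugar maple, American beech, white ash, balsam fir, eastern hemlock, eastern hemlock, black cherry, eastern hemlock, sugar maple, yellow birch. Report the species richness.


Total individuals logged = 16
Distinct species (count of individuals): black cherry (3), sugar maple (4), white ash (2), eastern hemlock (4), American beech (1), balsam fir (1), yellow birch (1)
Species richness = number of distinct species = 7

7


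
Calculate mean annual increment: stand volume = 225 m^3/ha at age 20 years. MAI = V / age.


MAI = 225 / 20 = 11.25 m^3/ha/yr

11.25 m^3/ha/yr


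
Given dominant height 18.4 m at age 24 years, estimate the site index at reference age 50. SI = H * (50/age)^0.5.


50/24 = 2.08333
(2.08333)^0.5 = 1.44337
SI = 18.4 * 1.44337 = 26.5580 ≈ 26.6 m

26.6 m


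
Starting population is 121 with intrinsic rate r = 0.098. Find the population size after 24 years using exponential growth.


r*t = 0.098 * 24 = 2.352
exp(2.352) = 10.5066
N = 121 * 10.5066 = 1271.30 ≈ 1271

1271


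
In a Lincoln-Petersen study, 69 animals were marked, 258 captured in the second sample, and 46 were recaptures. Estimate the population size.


N = M * C / R = 69 * 258 / 46 = 17802 / 46 = 387

387 individuals


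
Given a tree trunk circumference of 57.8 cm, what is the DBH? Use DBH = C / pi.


DBH = C / pi = 57.8 / 3.141593 = 18.3983 ≈ 18.40 cm

18.40 cm


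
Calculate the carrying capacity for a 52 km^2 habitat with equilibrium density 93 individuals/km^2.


K = 93 * 52 = 4836 individuals

4836 individuals


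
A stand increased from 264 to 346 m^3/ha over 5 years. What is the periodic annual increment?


PAI = (V2 - V1) / period = (346 - 264) / 5 = 82 / 5 = 16.40 m^3/ha/yr

16.40 m^3/ha/yr


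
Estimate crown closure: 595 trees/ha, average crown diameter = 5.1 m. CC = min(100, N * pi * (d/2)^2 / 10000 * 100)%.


(d/2)^2 = (5.1/2)^2 = 2.55^2 = 6.5025
Crown area = 3.141593 * 6.5025 = 20.4282 m^2
N * area / 10000 * 100 = 595 * 20.4282 / 10000 * 100 = 121.548
CC = min(100, 121.548) = 100%

100%


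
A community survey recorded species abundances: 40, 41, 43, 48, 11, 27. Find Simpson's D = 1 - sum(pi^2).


Total N = 40 + 41 + 43 + 48 + 11 + 27 = 210
Per-species terms:
  p = 40/210 = 0.190476; p^2 = 0.190476^2 = 0.036281
  p = 41/210 = 0.195238; p^2 = 0.195238^2 = 0.038118
  p = 43/210 = 0.204762; p^2 = 0.204762^2 = 0.041927
  p = 48/210 = 0.228571; p^2 = 0.228571^2 = 0.052245
  p = 11/210 = 0.052381; p^2 = 0.052381^2 = 0.002744
  p = 27/210 = 0.128571; p^2 = 0.128571^2 = 0.016531
sum(p^2) = 0.036281 + 0.038118 + 0.041927 + 0.052245 + 0.002744 + 0.016531 = 0.187846
D = 1 - 0.187846 = 0.812154 ≈ 0.8122

0.8122


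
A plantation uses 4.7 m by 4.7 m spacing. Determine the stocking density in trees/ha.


N = 10000 / 4.7^2 = 10000 / 22.09 = 452.694 ≈ 453 trees/ha

453 trees/ha


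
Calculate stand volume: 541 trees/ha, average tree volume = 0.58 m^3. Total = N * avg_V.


V_stand = 541 * 0.58 = 313.78 ≈ 313.8 m^3/ha

313.8 m^3/ha


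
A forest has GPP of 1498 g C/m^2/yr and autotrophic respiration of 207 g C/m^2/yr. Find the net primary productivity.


NPP = GPP - Ra = 1498 - 207 = 1291 g C/m^2/yr

1291 g C/m^2/yr


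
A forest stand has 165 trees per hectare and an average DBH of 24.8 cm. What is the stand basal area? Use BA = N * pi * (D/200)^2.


(D/200)^2 = (24.8/200)^2 = 0.124^2 = 0.015376
Individual BA = 3.141593 * 0.015376 = 0.0483051 m^2
Stand BA = 165 * 0.0483051 = 7.97034 ≈ 7.97 m^2/ha

7.97 m^2/ha


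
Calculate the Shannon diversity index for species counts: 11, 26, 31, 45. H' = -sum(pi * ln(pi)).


Total N = 11 + 26 + 31 + 45 = 113
Per-species terms:
  p = 11/113 = 0.097345; ln(p) = -2.329494; p*ln(p) = 0.097345 * (-2.329494) = -0.226765
  p = 26/113 = 0.230088; ln(p) = -1.469293; p*ln(p) = 0.230088 * (-1.469293) = -0.338067
  p = 31/113 = 0.274336; ln(p) = -1.293402; p*ln(p) = 0.274336 * (-1.293402) = -0.354827
  p = 45/113 = 0.398230; ln(p) = -0.920726; p*ln(p) = 0.398230 * (-0.920726) = -0.366661
sum(p*ln(p)) = (-0.226765) + (-0.338067) + (-0.354827) + (-0.366661) = -1.286320
H' = -(-1.286320) = 1.286320 ≈ 1.2863

1.2863


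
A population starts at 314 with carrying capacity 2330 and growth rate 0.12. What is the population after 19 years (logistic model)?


(K - N0)/N0 = (2330 - 314)/314 = 2016/314 = 6.42038
r*t = 0.12 * 19 = 2.28; exp(-2.28) = 0.102284
6.42038 * 0.102284 = 0.656702
1 + 0.656702 = 1.65670
N = 2330 / 1.65670 = 1406.41 ≈ 1406

1406


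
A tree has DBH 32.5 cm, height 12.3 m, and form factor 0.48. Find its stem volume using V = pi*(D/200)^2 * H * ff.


(D/200)^2 = (32.5/200)^2 = 0.1625^2 = 0.02640625
BA = 3.141593 * 0.02640625 = 0.0829577 m^2
V = 0.0829577 * 12.3 * 0.48 = 0.489782 ≈ 0.490 m^3

0.490 m^3


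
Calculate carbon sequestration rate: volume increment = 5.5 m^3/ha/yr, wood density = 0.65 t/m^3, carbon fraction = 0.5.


C = 5.5 * 0.65 * 0.5 = 1.7875 ≈ 1.79 t C/ha/yr

1.79 t C/ha/yr


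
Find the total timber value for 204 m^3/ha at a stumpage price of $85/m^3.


Value = 204 * 85 = $17340/ha

$17340/ha


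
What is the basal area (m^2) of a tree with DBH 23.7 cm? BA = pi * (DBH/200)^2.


D/200 = 23.7/200 = 0.1185 m
(D/200)^2 = 0.1185^2 = 0.01404225
BA = 3.141593 * 0.01404225 = 0.0441150 ≈ 0.0441 m^2

0.0441 m^2


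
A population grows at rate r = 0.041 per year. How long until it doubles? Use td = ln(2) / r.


td = ln(2) / 0.041 = 0.693147 / 0.041 = 16.9060 ≈ 16.9 years

16.9 years


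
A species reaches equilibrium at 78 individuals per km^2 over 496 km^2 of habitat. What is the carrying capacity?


K = 78 * 496 = 38688 individuals

38688 individuals


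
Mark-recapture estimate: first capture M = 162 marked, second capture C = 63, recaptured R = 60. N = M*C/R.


N = M * C / R = 162 * 63 / 60 = 10206 / 60 = 170.10 ≈ 170

170 individuals


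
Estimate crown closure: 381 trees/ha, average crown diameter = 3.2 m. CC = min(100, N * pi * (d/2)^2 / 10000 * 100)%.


(d/2)^2 = (3.2/2)^2 = 1.6^2 = 2.56
Crown area = 3.141593 * 2.56 = 8.04248 m^2
N * area / 10000 * 100 = 381 * 8.04248 / 10000 * 100 = 30.6418
CC = min(100, 30.6418) = 30.6418 ≈ 30.6%

30.6%


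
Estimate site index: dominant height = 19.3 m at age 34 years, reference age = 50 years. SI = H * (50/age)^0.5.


50/34 = 1.47059
(1.47059)^0.5 = 1.21268
SI = 19.3 * 1.21268 = 23.4047 ≈ 23.4 m

23.4 m


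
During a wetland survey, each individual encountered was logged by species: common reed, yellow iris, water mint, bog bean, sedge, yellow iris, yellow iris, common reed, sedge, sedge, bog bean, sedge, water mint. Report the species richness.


Total individuals logged = 13
Distinct species (count of individuals): common reed (2), yellow iris (3), water mint (2), bog bean (2), sedge (4)
Species richness = number of distinct species = 5

5


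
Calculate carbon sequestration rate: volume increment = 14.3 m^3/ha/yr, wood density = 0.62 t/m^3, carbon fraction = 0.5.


C = 14.3 * 0.62 * 0.5 = 4.433 ≈ 4.43 t C/ha/yr

4.43 t C/ha/yr


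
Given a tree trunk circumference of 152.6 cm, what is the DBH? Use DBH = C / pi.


DBH = C / pi = 152.6 / 3.141593 = 48.5741 ≈ 48.57 cm

48.57 cm


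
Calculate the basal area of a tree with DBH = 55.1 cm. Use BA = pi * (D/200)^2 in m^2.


D/200 = 55.1/200 = 0.2755 m
(D/200)^2 = 0.2755^2 = 0.07590025
BA = 3.141593 * 0.07590025 = 0.238448 ≈ 0.2384 m^2

0.2384 m^2


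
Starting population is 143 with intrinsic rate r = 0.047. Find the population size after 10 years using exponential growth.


r*t = 0.047 * 10 = 0.47
exp(0.47) = 1.59999
N = 143 * 1.59999 = 228.799 ≈ 229

229


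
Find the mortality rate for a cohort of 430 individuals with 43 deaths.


Mortality rate = 43 / 430 = 0.1000

0.1000


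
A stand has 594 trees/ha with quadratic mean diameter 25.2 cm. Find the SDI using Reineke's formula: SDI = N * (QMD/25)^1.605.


QMD/25 = 25.2/25 = 1.008
(1.008)^1.605 = exp(1.605 * ln(1.008)) = exp(1.605 * 0.00796817) = exp(0.0127889) = 1.01287
SDI = 594 * 1.01287 = 601.645 ≈ 602

602


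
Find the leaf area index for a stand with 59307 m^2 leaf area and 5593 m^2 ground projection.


LAI = 59307 / 5593 = 10.6038 ≈ 10.60

10.60


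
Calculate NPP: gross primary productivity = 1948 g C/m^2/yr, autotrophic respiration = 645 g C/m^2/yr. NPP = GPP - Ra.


NPP = GPP - Ra = 1948 - 645 = 1303 g C/m^2/yr

1303 g C/m^2/yr


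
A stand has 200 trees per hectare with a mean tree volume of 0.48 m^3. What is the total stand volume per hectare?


V_stand = 200 * 0.48 = 96.0 m^3/ha

96.0 m^3/ha


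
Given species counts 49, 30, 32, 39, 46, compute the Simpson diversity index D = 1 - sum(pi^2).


Total N = 49 + 30 + 32 + 39 + 46 = 196
Per-species terms:
  p = 49/196 = 0.250000; p^2 = 0.250000^2 = 0.062500
  p = 30/196 = 0.153061; p^2 = 0.153061^2 = 0.023428
  p = 32/196 = 0.163265; p^2 = 0.163265^2 = 0.026655
  p = 39/196 = 0.198980; p^2 = 0.198980^2 = 0.039593
  p = 46/196 = 0.234694; p^2 = 0.234694^2 = 0.055081
sum(p^2) = 0.062500 + 0.023428 + 0.026655 + 0.039593 + 0.055081 = 0.207257
D = 1 - 0.207257 = 0.792743 ≈ 0.7927

0.7927


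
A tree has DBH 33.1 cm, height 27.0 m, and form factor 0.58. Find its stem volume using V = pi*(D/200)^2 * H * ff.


(D/200)^2 = (33.1/200)^2 = 0.1655^2 = 0.02739025
BA = 3.141593 * 0.02739025 = 0.0860490 m^2
V = 0.0860490 * 27.0 * 0.58 = 1.34753 ≈ 1.348 m^3

1.348 m^3


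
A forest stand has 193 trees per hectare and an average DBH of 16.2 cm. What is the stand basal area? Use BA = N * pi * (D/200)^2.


(D/200)^2 = (16.2/200)^2 = 0.081^2 = 0.006561
Individual BA = 3.141593 * 0.006561 = 0.0206120 m^2
Stand BA = 193 * 0.0206120 = 3.97812 ≈ 3.98 m^2/ha

3.98 m^2/ha


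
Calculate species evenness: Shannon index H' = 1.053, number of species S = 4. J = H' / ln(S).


ln(4) = 1.38629
J = H' / ln(S) = 1.053 / 1.38629 = 0.759581 ≈ 0.7596

0.7596


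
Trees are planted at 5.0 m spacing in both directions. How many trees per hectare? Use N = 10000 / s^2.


N = 10000 / 5.0^2 = 10000 / 25 = 400.000 ≈ 400 trees/ha

400 trees/ha


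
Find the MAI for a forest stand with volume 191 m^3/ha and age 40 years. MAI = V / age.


MAI = 191 / 40 = 4.7750 ≈ 4.78 m^3/ha/yr

4.78 m^3/ha/yr


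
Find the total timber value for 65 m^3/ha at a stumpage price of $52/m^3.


Value = 65 * 52 = $3380/ha

$3380/ha


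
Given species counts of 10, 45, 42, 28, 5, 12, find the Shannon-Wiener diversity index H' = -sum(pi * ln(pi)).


Total N = 10 + 45 + 42 + 28 + 5 + 12 = 142
Per-species terms:
  p = 10/142 = 0.070423; ln(p) = -2.653235; p*ln(p) = 0.070423 * (-2.653235) = -0.186849
  p = 45/142 = 0.316901; ln(p) = -1.149166; p*ln(p) = 0.316901 * (-1.149166) = -0.364172
  p = 42/142 = 0.295775; ln(p) = -1.218156; p*ln(p) = 0.295775 * (-1.218156) = -0.360300
  p = 28/142 = 0.197183; ln(p) = -1.623623; p*ln(p) = 0.197183 * (-1.623623) = -0.320151
  p = 5/142 = 0.035211; ln(p) = -3.346397; p*ln(p) = 0.035211 * (-3.346397) = -0.117830
  p = 12/142 = 0.084507; ln(p) = -2.470921; p*ln(p) = 0.084507 * (-2.470921) = -0.208810
sum(p*ln(p)) = (-0.186849) + (-0.364172) + (-0.360300) + (-0.320151) + (-0.117830) + (-0.208810) = -1.558112
H' = -(-1.558112) = 1.558112 ≈ 1.5581

1.5581


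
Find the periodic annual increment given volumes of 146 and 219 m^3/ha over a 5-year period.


PAI = (V2 - V1) / period = (219 - 146) / 5 = 73 / 5 = 14.60 m^3/ha/yr

14.60 m^3/ha/yr


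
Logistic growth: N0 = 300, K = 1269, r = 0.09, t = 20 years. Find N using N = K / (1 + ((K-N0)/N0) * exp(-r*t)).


(K - N0)/N0 = (1269 - 300)/300 = 969/300 = 3.23000
r*t = 0.09 * 20 = 1.8; exp(-1.8) = 0.165299
3.23000 * 0.165299 = 0.533916
1 + 0.533916 = 1.53392
N = 1269 / 1.53392 = 827.292 ≈ 827

827


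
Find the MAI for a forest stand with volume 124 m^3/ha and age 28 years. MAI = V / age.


MAI = 124 / 28 = 4.4286 ≈ 4.43 m^3/ha/yr

4.43 m^3/ha/yr


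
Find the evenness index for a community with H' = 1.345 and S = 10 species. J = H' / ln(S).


ln(10) = 2.30259
J = H' / ln(S) = 1.345 / 2.30259 = 0.584125 ≈ 0.5841

0.5841


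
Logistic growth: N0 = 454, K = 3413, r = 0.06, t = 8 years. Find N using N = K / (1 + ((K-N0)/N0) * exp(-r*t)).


(K - N0)/N0 = (3413 - 454)/454 = 2959/454 = 6.51762
r*t = 0.06 * 8 = 0.48; exp(-0.48) = 0.618783
6.51762 * 0.618783 = 4.03299
1 + 4.03299 = 5.03299
N = 3413 / 5.03299 = 678.126 ≈ 678

678


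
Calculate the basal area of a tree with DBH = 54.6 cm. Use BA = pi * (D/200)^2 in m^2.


D/200 = 54.6/200 = 0.273 m
(D/200)^2 = 0.273^2 = 0.074529
BA = 3.141593 * 0.074529 = 0.234140 ≈ 0.2341 m^2

0.2341 m^2


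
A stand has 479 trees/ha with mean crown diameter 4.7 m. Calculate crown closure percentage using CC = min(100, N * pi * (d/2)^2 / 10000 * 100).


(d/2)^2 = (4.7/2)^2 = 2.35^2 = 5.5225
Crown area = 3.141593 * 5.5225 = 17.3494 m^2
N * area / 10000 * 100 = 479 * 17.3494 / 10000 * 100 = 83.1036
CC = min(100, 83.1036) = 83.1036 ≈ 83.1%

83.1%


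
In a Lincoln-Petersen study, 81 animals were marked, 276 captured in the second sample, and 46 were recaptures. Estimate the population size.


N = M * C / R = 81 * 276 / 46 = 22356 / 46 = 486

486 individuals


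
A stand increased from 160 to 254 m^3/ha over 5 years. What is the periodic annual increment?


PAI = (V2 - V1) / period = (254 - 160) / 5 = 94 / 5 = 18.80 m^3/ha/yr

18.80 m^3/ha/yr


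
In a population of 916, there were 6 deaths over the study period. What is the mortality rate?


Mortality rate = 6 / 916 = 0.006550 ≈ 0.0066

0.0066


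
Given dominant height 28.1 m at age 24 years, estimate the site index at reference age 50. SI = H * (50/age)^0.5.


50/24 = 2.08333
(2.08333)^0.5 = 1.44337
SI = 28.1 * 1.44337 = 40.5587 ≈ 40.6 m

40.6 m


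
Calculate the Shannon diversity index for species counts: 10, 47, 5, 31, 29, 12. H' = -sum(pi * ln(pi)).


Total N = 10 + 47 + 5 + 31 + 29 + 12 = 134
Per-species terms:
  p = 10/134 = 0.074627; ln(p) = -2.595253; p*ln(p) = 0.074627 * (-2.595253) = -0.193676
  p = 47/134 = 0.350746; ln(p) = -1.047693; p*ln(p) = 0.350746 * (-1.047693) = -0.367474
  p = 5/134 = 0.037313; ln(p) = -3.288413; p*ln(p) = 0.037313 * (-3.288413) = -0.122701
  p = 31/134 = 0.231343; ln(p) = -1.463854; p*ln(p) = 0.231343 * (-1.463854) = -0.338652
  p = 29/134 = 0.216418; ln(p) = -1.530544; p*ln(p) = 0.216418 * (-1.530544) = -0.331237
  p = 12/134 = 0.089552; ln(p) = -2.412936; p*ln(p) = 0.089552 * (-2.412936) = -0.216083
sum(p*ln(p)) = (-0.193676) + (-0.367474) + (-0.122701) + (-0.338652) + (-0.331237) + (-0.216083) = -1.569823
H' = -(-1.569823) = 1.569823 ≈ 1.5698

1.5698


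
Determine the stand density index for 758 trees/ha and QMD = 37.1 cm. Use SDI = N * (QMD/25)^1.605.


QMD/25 = 37.1/25 = 1.484
(1.484)^1.605 = exp(1.605 * ln(1.484)) = exp(1.605 * 0.394741) = exp(0.633559) = 1.88430
SDI = 758 * 1.88430 = 1428.30 ≈ 1428

1428


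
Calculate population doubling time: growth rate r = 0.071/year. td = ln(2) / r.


td = ln(2) / 0.071 = 0.693147 / 0.071 = 9.76263 ≈ 9.8 years

9.8 years


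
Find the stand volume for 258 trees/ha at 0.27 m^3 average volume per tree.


V_stand = 258 * 0.27 = 69.66 ≈ 69.7 m^3/ha

69.7 m^3/ha


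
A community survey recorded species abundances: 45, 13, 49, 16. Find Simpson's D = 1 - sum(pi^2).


Total N = 45 + 13 + 49 + 16 = 123
Per-species terms:
  p = 45/123 = 0.365854; p^2 = 0.365854^2 = 0.133849
  p = 13/123 = 0.105691; p^2 = 0.105691^2 = 0.011171
  p = 49/123 = 0.398374; p^2 = 0.398374^2 = 0.158702
  p = 16/123 = 0.130081; p^2 = 0.130081^2 = 0.016921
sum(p^2) = 0.133849 + 0.011171 + 0.158702 + 0.016921 = 0.320643
D = 1 - 0.320643 = 0.679357 ≈ 0.6794

0.6794


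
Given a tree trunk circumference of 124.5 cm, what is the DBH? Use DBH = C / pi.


DBH = C / pi = 124.5 / 3.141593 = 39.6296 ≈ 39.63 cm

39.63 cm


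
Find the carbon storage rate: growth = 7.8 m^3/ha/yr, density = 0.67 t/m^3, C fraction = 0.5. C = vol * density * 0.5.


C = 7.8 * 0.67 * 0.5 = 2.613 ≈ 2.61 t C/ha/yr

2.61 t C/ha/yr


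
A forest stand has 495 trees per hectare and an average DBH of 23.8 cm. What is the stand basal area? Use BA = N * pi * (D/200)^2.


(D/200)^2 = (23.8/200)^2 = 0.119^2 = 0.014161
Individual BA = 3.141593 * 0.014161 = 0.0444881 m^2
Stand BA = 495 * 0.0444881 = 22.0216 ≈ 22.02 m^2/ha

22.02 m^2/ha


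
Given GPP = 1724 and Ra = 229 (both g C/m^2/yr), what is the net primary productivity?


NPP = GPP - Ra = 1724 - 229 = 1495 g C/m^2/yr

1495 g C/m^2/yr


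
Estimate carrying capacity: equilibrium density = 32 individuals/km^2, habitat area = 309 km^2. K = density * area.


K = 32 * 309 = 9888 individuals

9888 individuals


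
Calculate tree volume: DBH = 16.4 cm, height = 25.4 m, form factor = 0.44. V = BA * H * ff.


(D/200)^2 = (16.4/200)^2 = 0.082^2 = 0.006724
BA = 3.141593 * 0.006724 = 0.0211241 m^2
V = 0.0211241 * 25.4 * 0.44 = 0.236083 ≈ 0.236 m^3

0.236 m^3


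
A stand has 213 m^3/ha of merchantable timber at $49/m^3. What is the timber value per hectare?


Value = 213 * 49 = $10437/ha

$10437/ha


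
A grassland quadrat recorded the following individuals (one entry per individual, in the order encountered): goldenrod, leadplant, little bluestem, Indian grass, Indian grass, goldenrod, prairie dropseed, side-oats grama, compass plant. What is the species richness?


Total individuals logged = 9
Distinct species (count of individuals): goldenrod (2), leadplant (1), little bluestem (1), Indian grass (2), prairie dropseed (1), side-oats grama (1), compass plant (1)
Species richness = number of distinct species = 7

7


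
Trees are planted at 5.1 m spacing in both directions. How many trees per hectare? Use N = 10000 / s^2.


N = 10000 / 5.1^2 = 10000 / 26.01 = 384.468 ≈ 384 trees/ha

384 trees/ha


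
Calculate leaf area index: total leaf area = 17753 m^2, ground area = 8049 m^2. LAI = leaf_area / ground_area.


LAI = 17753 / 8049 = 2.2056 ≈ 2.21

2.21


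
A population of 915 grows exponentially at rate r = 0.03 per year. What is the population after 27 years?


r*t = 0.03 * 27 = 0.81
exp(0.81) = 2.24791
N = 915 * 2.24791 = 2056.84 ≈ 2057

2057


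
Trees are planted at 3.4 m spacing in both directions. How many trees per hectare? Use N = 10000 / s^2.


N = 10000 / 3.4^2 = 10000 / 11.56 = 865.052 ≈ 865 trees/ha

865 trees/ha


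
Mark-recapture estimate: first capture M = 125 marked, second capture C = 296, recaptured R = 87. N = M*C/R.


N = M * C / R = 125 * 296 / 87 = 37000 / 87 = 425.29 ≈ 425

425 individuals


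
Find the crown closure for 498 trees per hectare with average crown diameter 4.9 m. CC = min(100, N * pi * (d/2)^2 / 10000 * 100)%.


(d/2)^2 = (4.9/2)^2 = 2.45^2 = 6.0025
Crown area = 3.141593 * 6.0025 = 18.8574 m^2
N * area / 10000 * 100 = 498 * 18.8574 / 10000 * 100 = 93.9099
CC = min(100, 93.9099) = 93.9099 ≈ 93.9%

93.9%


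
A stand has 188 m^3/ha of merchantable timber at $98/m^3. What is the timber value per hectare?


Value = 188 * 98 = $18424/ha

$18424/ha


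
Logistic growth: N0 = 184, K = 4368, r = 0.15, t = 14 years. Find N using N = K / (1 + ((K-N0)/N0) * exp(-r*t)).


(K - N0)/N0 = (4368 - 184)/184 = 4184/184 = 22.7391
r*t = 0.15 * 14 = 2.1; exp(-2.1) = 0.122456
22.7391 * 0.122456 = 2.78454
1 + 2.78454 = 3.78454
N = 4368 / 3.78454 = 1154.17 ≈ 1154

1154


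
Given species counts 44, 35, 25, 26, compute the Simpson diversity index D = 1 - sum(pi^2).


Total N = 44 + 35 + 25 + 26 = 130
Per-species terms:
  p = 44/130 = 0.338462; p^2 = 0.338462^2 = 0.114557
  p = 35/130 = 0.269231; p^2 = 0.269231^2 = 0.072485
  p = 25/130 = 0.192308; p^2 = 0.192308^2 = 0.036982
  p = 26/130 = 0.200000; p^2 = 0.200000^2 = 0.040000
sum(p^2) = 0.114557 + 0.072485 + 0.036982 + 0.040000 = 0.264024
D = 1 - 0.264024 = 0.735976 ≈ 0.7360

0.7360


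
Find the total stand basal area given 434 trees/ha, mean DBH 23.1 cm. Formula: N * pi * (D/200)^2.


(D/200)^2 = (23.1/200)^2 = 0.1155^2 = 0.01334025
Individual BA = 3.141593 * 0.01334025 = 0.0419096 m^2
Stand BA = 434 * 0.0419096 = 18.1888 ≈ 18.19 m^2/ha

18.19 m^2/ha


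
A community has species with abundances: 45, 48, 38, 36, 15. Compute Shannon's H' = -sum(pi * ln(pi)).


Total N = 45 + 48 + 38 + 36 + 15 = 182
Per-species terms:
  p = 45/182 = 0.247253; ln(p) = -1.397343; p*ln(p) = 0.247253 * (-1.397343) = -0.345497
  p = 48/182 = 0.263736; ln(p) = -1.332807; p*ln(p) = 0.263736 * (-1.332807) = -0.351509
  p = 38/182 = 0.208791; ln(p) = -1.566422; p*ln(p) = 0.208791 * (-1.566422) = -0.327055
  p = 36/182 = 0.197802; ln(p) = -1.620489; p*ln(p) = 0.197802 * (-1.620489) = -0.320536
  p = 15/182 = 0.082418; ln(p) = -2.495951; p*ln(p) = 0.082418 * (-2.495951) = -0.205711
sum(p*ln(p)) = (-0.345497) + (-0.351509) + (-0.327055) + (-0.320536) + (-0.205711) = -1.550308
H' = -(-1.550308) = 1.550308 ≈ 1.5503

1.5503


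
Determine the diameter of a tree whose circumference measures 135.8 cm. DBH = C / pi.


DBH = C / pi = 135.8 / 3.141593 = 43.2265 ≈ 43.23 cm

43.23 cm


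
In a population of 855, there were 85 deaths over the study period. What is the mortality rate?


Mortality rate = 85 / 855 = 0.099415 ≈ 0.0994

0.0994


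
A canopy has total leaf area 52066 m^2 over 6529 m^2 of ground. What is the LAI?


LAI = 52066 / 6529 = 7.9746 ≈ 7.97

7.97


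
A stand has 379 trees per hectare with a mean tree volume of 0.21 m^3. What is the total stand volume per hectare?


V_stand = 379 * 0.21 = 79.59 ≈ 79.6 m^3/ha

79.6 m^3/ha


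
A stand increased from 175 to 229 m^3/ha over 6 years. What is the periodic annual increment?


PAI = (V2 - V1) / period = (229 - 175) / 6 = 54 / 6 = 9.00 m^3/ha/yr

9.00 m^3/ha/yr


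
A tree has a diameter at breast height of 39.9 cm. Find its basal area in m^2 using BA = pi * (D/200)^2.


D/200 = 39.9/200 = 0.1995 m
(D/200)^2 = 0.1995^2 = 0.03980025
BA = 3.141593 * 0.03980025 = 0.125036 ≈ 0.1250 m^2

0.1250 m^2


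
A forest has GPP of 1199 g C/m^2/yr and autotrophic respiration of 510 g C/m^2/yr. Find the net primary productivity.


NPP = GPP - Ra = 1199 - 510 = 689 g C/m^2/yr

689 g C/m^2/yr


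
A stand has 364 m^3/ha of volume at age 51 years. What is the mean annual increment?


MAI = 364 / 51 = 7.1373 ≈ 7.14 m^3/ha/yr

7.14 m^3/ha/yr


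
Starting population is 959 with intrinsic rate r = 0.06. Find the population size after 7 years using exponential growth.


r*t = 0.06 * 7 = 0.42
exp(0.42) = 1.52196
N = 959 * 1.52196 = 1459.56 ≈ 1460

1460


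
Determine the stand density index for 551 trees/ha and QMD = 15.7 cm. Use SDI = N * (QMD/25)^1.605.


QMD/25 = 15.7/25 = 0.628
(0.628)^1.605 = exp(1.605 * ln(0.628)) = exp(1.605 * (-0.465215)) = exp(-0.746670) = 0.473942
SDI = 551 * 0.473942 = 261.142 ≈ 261

261


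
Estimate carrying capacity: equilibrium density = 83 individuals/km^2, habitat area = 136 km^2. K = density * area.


K = 83 * 136 = 11288 individuals

11288 individuals


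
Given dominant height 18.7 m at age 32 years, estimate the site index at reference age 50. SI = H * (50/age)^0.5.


50/32 = 1.56250
(1.56250)^0.5 = 1.25000
SI = 18.7 * 1.25000 = 23.3750 ≈ 23.4 m

23.4 m


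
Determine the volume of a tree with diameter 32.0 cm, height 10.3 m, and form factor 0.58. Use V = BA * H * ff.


(D/200)^2 = (32.0/200)^2 = 0.16^2 = 0.0256
BA = 3.141593 * 0.0256 = 0.0804248 m^2
V = 0.0804248 * 10.3 * 0.58 = 0.480458 ≈ 0.480 m^3

0.480 m^3


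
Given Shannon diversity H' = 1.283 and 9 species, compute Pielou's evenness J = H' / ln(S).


ln(9) = 2.19722
J = H' / ln(S) = 1.283 / 2.19722 = 0.583920 ≈ 0.5839

0.5839


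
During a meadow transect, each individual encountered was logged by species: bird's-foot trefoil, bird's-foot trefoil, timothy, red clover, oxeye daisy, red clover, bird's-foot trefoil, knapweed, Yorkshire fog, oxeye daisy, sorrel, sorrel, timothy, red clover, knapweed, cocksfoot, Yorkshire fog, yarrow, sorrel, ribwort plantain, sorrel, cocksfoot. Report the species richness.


Total individuals logged = 22
Distinct species (count of individuals): bird's-foot trefoil (3), timothy (2), red clover (3), oxeye daisy (2), knapweed (2), Yorkshire fog (2), sorrel (4), cocksfoot (2), yarrow (1), ribwort plantain (1)
Species richness = number of distinct species = 10

10


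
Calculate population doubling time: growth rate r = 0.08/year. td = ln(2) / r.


td = ln(2) / 0.08 = 0.693147 / 0.08 = 8.66434 ≈ 8.7 years

8.7 years


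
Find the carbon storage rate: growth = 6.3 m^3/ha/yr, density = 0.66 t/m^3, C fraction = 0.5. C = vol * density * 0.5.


C = 6.3 * 0.66 * 0.5 = 2.079 ≈ 2.08 t C/ha/yr

2.08 t C/ha/yr


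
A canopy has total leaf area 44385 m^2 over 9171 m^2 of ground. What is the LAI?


LAI = 44385 / 9171 = 4.8397 ≈ 4.84

4.84


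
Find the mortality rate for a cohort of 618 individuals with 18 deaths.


Mortality rate = 18 / 618 = 0.029126 ≈ 0.0291

0.0291


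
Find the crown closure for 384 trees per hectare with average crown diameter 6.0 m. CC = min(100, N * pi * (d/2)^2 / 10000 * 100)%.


(d/2)^2 = (6.0/2)^2 = 3^2 = 9
Crown area = 3.141593 * 9 = 28.2743 m^2
N * area / 10000 * 100 = 384 * 28.2743 / 10000 * 100 = 108.573
CC = min(100, 108.573) = 100%

100%


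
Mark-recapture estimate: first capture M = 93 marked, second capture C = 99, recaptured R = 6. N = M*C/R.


N = M * C / R = 93 * 99 / 6 = 9207 / 6 = 1534.50 ≈ 1535

1535 individuals


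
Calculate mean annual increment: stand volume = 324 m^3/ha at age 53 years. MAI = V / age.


MAI = 324 / 53 = 6.1132 ≈ 6.11 m^3/ha/yr

6.11 m^3/ha/yr


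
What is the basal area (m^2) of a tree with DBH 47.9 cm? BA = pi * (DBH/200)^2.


D/200 = 47.9/200 = 0.2395 m
(D/200)^2 = 0.2395^2 = 0.05736025
BA = 3.141593 * 0.05736025 = 0.180203 ≈ 0.1802 m^2

0.1802 m^2


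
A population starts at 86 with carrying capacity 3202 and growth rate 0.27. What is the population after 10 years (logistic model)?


(K - N0)/N0 = (3202 - 86)/86 = 3116/86 = 36.2326
r*t = 0.27 * 10 = 2.7; exp(-2.7) = 0.0672055
36.2326 * 0.0672055 = 2.43503
1 + 2.43503 = 3.43503
N = 3202 / 3.43503 = 932.161 ≈ 932

932


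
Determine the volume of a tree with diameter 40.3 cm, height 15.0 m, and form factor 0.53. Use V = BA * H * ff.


(D/200)^2 = (40.3/200)^2 = 0.2015^2 = 0.04060225
BA = 3.141593 * 0.04060225 = 0.127556 m^2
V = 0.127556 * 15.0 * 0.53 = 1.01407 ≈ 1.014 m^3

1.014 m^3


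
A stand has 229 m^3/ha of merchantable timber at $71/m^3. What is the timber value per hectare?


Value = 229 * 71 = $16259/ha

$16259/ha


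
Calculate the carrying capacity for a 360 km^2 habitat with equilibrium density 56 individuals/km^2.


K = 56 * 360 = 20160 individuals

20160 individuals


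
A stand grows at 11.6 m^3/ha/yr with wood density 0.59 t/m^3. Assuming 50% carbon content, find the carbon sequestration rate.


C = 11.6 * 0.59 * 0.5 = 3.422 ≈ 3.42 t C/ha/yr

3.42 t C/ha/yr


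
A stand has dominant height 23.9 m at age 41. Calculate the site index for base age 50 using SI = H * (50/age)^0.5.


50/41 = 1.21951
(1.21951)^0.5 = 1.10431
SI = 23.9 * 1.10431 = 26.3930 ≈ 26.4 m

26.4 m


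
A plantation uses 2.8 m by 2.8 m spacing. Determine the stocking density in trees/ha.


N = 10000 / 2.8^2 = 10000 / 7.84 = 1275.51 ≈ 1276 trees/ha

1276 trees/ha


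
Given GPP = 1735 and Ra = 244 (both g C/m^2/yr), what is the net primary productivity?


NPP = GPP - Ra = 1735 - 244 = 1491 g C/m^2/yr

1491 g C/m^2/yr


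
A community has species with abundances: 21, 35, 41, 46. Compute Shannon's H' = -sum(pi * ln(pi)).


Total N = 21 + 35 + 41 + 46 = 143
Per-species terms:
  p = 21/143 = 0.146853; ln(p) = -1.918323; p*ln(p) = 0.146853 * (-1.918323) = -0.281711
  p = 35/143 = 0.244755; ln(p) = -1.407498; p*ln(p) = 0.244755 * (-1.407498) = -0.344492
  p = 41/143 = 0.286713; ln(p) = -1.249274; p*ln(p) = 0.286713 * (-1.249274) = -0.358183
  p = 46/143 = 0.321678; ln(p) = -1.134204; p*ln(p) = 0.321678 * (-1.134204) = -0.364848
sum(p*ln(p)) = (-0.281711) + (-0.344492) + (-0.358183) + (-0.364848) = -1.349234
H' = -(-1.349234) = 1.349234 ≈ 1.3492

1.3492


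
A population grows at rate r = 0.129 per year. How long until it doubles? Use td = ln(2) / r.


td = ln(2) / 0.129 = 0.693147 / 0.129 = 5.37323 ≈ 5.4 years

5.4 years


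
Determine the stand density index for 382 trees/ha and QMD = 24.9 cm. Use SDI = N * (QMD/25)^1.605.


QMD/25 = 24.9/25 = 0.996
(0.996)^1.605 = exp(1.605 * ln(0.996)) = exp(1.605 * (-0.00400802)) = exp(-0.00643287) = 0.993588
SDI = 382 * 0.993588 = 379.551 ≈ 380

380


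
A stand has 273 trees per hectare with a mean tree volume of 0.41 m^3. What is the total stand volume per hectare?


V_stand = 273 * 0.41 = 111.93 ≈ 111.9 m^3/ha

111.9 m^3/ha


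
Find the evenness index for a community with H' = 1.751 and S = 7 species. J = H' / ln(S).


ln(7) = 1.94591
J = H' / ln(S) = 1.751 / 1.94591 = 0.899836 ≈ 0.8998

0.8998


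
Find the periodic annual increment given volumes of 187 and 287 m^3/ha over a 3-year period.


PAI = (V2 - V1) / period = (287 - 187) / 3 = 100 / 3 = 33.3333 ≈ 33.33 m^3/ha/yr

33.33 m^3/ha/yr


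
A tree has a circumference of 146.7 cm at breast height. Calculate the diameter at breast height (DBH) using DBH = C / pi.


DBH = C / pi = 146.7 / 3.141593 = 46.6961 ≈ 46.70 cm

46.70 cm


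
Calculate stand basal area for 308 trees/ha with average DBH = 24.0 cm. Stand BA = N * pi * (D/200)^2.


(D/200)^2 = (24.0/200)^2 = 0.12^2 = 0.0144
Individual BA = 3.141593 * 0.0144 = 0.0452389 m^2
Stand BA = 308 * 0.0452389 = 13.9336 ≈ 13.93 m^2/ha

13.93 m^2/ha


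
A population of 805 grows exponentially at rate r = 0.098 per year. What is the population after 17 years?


r*t = 0.098 * 17 = 1.666
exp(1.666) = 5.29096
N = 805 * 5.29096 = 4259.22 ≈ 4259

4259


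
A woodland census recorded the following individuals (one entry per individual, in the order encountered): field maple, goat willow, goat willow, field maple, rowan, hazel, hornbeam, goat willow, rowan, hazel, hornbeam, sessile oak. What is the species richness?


Total individuals logged = 12
Distinct species (count of individuals): field maple (2), goat willow (3), rowan (2), hazel (2), hornbeam (2), sessile oak (1)
Species richness = number of distinct species = 6

6


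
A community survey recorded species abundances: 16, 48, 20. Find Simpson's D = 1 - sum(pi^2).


Total N = 16 + 48 + 20 = 84
Per-species terms:
  p = 16/84 = 0.190476; p^2 = 0.190476^2 = 0.036281
  p = 48/84 = 0.571429; p^2 = 0.571429^2 = 0.326531
  p = 20/84 = 0.238095; p^2 = 0.238095^2 = 0.056689
sum(p^2) = 0.036281 + 0.326531 + 0.056689 = 0.419501
D = 1 - 0.419501 = 0.580499 ≈ 0.5805

0.5805


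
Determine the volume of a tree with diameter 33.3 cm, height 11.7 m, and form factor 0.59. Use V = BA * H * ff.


(D/200)^2 = (33.3/200)^2 = 0.1665^2 = 0.02772225
BA = 3.141593 * 0.02772225 = 0.0870920 m^2
V = 0.0870920 * 11.7 * 0.59 = 0.601196 ≈ 0.601 m^3

0.601 m^3


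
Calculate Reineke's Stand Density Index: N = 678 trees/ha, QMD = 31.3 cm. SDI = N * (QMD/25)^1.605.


QMD/25 = 31.3/25 = 1.252
(1.252)^1.605 = exp(1.605 * ln(1.252)) = exp(1.605 * 0.224742) = exp(0.360711) = 1.43435
SDI = 678 * 1.43435 = 972.489 ≈ 972

972


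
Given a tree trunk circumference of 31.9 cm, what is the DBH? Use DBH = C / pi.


DBH = C / pi = 31.9 / 3.141593 = 10.1541 ≈ 10.15 cm

10.15 cm


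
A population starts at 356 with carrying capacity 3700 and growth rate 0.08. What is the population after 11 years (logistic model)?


(K - N0)/N0 = (3700 - 356)/356 = 3344/356 = 9.39326
r*t = 0.08 * 11 = 0.88; exp(-0.88) = 0.414783
9.39326 * 0.414783 = 3.89616
1 + 3.89616 = 4.89616
N = 3700 / 4.89616 = 755.694 ≈ 756

756


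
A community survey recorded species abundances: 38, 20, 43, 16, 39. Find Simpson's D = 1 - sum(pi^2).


Total N = 38 + 20 + 43 + 16 + 39 = 156
Per-species terms:
  p = 38/156 = 0.243590; p^2 = 0.243590^2 = 0.059336
  p = 20/156 = 0.128205; p^2 = 0.128205^2 = 0.016437
  p = 43/156 = 0.275641; p^2 = 0.275641^2 = 0.075978
  p = 16/156 = 0.102564; p^2 = 0.102564^2 = 0.010519
  p = 39/156 = 0.250000; p^2 = 0.250000^2 = 0.062500
sum(p^2) = 0.059336 + 0.016437 + 0.075978 + 0.010519 + 0.062500 = 0.224770
D = 1 - 0.224770 = 0.775230 ≈ 0.7752

0.7752


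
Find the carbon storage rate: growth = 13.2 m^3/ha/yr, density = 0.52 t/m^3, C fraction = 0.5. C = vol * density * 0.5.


C = 13.2 * 0.52 * 0.5 = 3.432 ≈ 3.43 t C/ha/yr

3.43 t C/ha/yr


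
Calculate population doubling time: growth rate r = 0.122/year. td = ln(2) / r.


td = ln(2) / 0.122 = 0.693147 / 0.122 = 5.68153 ≈ 5.7 years

5.7 years


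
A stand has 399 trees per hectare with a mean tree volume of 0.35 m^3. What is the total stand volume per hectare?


V_stand = 399 * 0.35 = 139.65 ≈ 139.7 m^3/ha

139.7 m^3/ha


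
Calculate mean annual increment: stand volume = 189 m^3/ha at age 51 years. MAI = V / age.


MAI = 189 / 51 = 3.7059 ≈ 3.71 m^3/ha/yr

3.71 m^3/ha/yr


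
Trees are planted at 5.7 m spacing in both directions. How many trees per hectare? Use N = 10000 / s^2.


N = 10000 / 5.7^2 = 10000 / 32.49 = 307.787 ≈ 308 trees/ha

308 trees/ha
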